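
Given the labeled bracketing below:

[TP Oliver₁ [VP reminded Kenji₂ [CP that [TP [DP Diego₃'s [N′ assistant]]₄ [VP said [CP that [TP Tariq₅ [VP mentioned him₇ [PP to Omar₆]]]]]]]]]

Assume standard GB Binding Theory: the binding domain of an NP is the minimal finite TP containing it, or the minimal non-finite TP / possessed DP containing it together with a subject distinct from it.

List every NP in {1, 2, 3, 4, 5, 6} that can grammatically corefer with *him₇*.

{1, 2, 3, 4}

*him* is a pronoun, so Principle B applies: it must be free in its binding domain.
Binding domain of *him₇*: the embedded TP, whose subject is Tariq₅.
*Oliver₁* c-commands the pronoun but from outside its binding domain, and is not c-commanded by it → coindexation permitted.
*Kenji₂* c-commands the pronoun but from outside its binding domain, and is not c-commanded by it → coindexation permitted.
*Diego₃* and the pronoun do not c-command one another → neither Principle B nor Principle C is at stake; coindexation permitted.
*[Diego₃'s assistant]₄* c-commands the pronoun but from outside its binding domain, and is not c-commanded by it → coindexation permitted.
*Tariq₅* c-commands the pronoun within its binding domain → coindexation would violate Principle B.
*Omar₆*: the pronoun c-commands this R-expression → coindexation would violate Principle C on *Omar₆*.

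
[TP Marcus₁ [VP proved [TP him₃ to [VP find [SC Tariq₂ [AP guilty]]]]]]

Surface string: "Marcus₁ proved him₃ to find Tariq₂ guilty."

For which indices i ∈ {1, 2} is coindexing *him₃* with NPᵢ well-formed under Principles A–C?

*him* is a pronoun, so Principle B applies: it must be free in its binding domain.
Binding domain of *him₃*: the matrix TP, whose subject is Marcus₁.
*Marcus₁* c-commands the pronoun within its binding domain → coindexation would violate Principle B.
*Tariq₂*: the pronoun c-commands this R-expression → coindexation would violate Principle C on *Tariq₂*.

none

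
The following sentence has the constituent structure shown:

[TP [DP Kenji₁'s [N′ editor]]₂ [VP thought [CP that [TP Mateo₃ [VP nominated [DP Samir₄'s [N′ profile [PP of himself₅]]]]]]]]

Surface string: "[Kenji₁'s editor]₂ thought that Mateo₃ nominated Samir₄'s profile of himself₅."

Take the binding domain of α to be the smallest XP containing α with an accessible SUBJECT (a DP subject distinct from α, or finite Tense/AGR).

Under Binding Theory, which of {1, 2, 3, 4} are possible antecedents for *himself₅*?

*himself* is an anaphor, so Principle A applies: it must be bound in its binding domain.
Binding domain of *himself₅*: the possessed DP, whose subject is Samir₄.
*Kenji₁* does not c-command the anaphor → cannot bind it.
*[Kenji₁'s editor]₂* c-commands the anaphor but is outside its binding domain → cannot satisfy Principle A.
*Mateo₃* c-commands the anaphor but is outside its binding domain → cannot satisfy Principle A.
*Samir₄* c-commands the anaphor within its binding domain → licit binder.

{4}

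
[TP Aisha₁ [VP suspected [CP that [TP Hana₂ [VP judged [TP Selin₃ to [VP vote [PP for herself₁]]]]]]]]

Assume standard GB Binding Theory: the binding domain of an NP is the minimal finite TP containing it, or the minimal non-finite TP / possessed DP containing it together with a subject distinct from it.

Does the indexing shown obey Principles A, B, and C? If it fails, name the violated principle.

Principle A

The two coindexed NPs are *Aisha₁* and *herself₁*.
*herself₁* is an anaphor. Principle A requires it to be bound within its binding domain — the embedded TP, whose subject is Selin₃.
Within that domain it is c-commanded by *Selin₃*, which does not share its index.
*Aisha₁* does c-command the anaphor, but from outside its binding domain.
The anaphor is unbound in its domain → Principle A violation.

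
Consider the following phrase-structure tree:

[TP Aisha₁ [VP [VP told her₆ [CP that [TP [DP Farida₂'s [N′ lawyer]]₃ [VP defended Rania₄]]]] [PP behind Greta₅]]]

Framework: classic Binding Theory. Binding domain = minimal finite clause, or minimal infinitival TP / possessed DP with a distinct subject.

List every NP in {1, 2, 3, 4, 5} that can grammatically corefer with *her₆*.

*her* is a pronoun, so Principle B applies: it must be free in its binding domain.
Binding domain of *her₆*: the matrix TP, whose subject is Aisha₁.
*Aisha₁* c-commands the pronoun within its binding domain → coindexation would violate Principle B.
*Farida₂*: the pronoun c-commands this R-expression → coindexation would violate Principle C on *Farida₂*.
*[Farida₂'s lawyer]₃*: the pronoun c-commands this R-expression → coindexation would violate Principle C on *[Farida₂'s lawyer]₃*.
*Rania₄*: the pronoun c-commands this R-expression → coindexation would violate Principle C on *Rania₄*.
*Greta₅* and the pronoun do not c-command one another → neither Principle B nor Principle C is at stake; coindexation permitted.

{5}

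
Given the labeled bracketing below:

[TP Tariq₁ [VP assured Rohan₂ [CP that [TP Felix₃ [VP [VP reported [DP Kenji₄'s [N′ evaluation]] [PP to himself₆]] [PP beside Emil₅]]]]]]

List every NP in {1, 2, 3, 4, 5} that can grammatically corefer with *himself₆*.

*himself* is an anaphor, so Principle A applies: it must be bound in its binding domain.
Binding domain of *himself₆*: the embedded TP, whose subject is Felix₃.
*Tariq₁* c-commands the anaphor but is outside its binding domain → cannot satisfy Principle A.
*Rohan₂* c-commands the anaphor but is outside its binding domain → cannot satisfy Principle A.
*Felix₃* c-commands the anaphor within its binding domain → licit binder.
*Kenji₄* does not c-command the anaphor → cannot bind it.
*Emil₅* does not c-command the anaphor → cannot bind it.

{3}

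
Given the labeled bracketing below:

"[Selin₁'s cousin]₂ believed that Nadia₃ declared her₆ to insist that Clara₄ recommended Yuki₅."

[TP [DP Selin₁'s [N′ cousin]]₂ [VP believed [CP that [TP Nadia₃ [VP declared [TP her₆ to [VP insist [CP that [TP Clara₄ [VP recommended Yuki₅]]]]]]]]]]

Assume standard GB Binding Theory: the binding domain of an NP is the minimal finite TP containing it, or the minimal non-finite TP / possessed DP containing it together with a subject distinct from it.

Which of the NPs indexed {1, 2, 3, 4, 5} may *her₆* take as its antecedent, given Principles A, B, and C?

{1, 2}

*her* is a pronoun, so Principle B applies: it must be free in its binding domain.
Binding domain of *her₆*: the embedded TP, whose subject is Nadia₃.
*Selin₁* and the pronoun do not c-command one another → neither Principle B nor Principle C is at stake; coindexation permitted.
*[Selin₁'s cousin]₂* c-commands the pronoun but from outside its binding domain, and is not c-commanded by it → coindexation permitted.
*Nadia₃* c-commands the pronoun within its binding domain → coindexation would violate Principle B.
*Clara₄*: the pronoun c-commands this R-expression → coindexation would violate Principle C on *Clara₄*.
*Yuki₅*: the pronoun c-commands this R-expression → coindexation would violate Principle C on *Yuki₅*.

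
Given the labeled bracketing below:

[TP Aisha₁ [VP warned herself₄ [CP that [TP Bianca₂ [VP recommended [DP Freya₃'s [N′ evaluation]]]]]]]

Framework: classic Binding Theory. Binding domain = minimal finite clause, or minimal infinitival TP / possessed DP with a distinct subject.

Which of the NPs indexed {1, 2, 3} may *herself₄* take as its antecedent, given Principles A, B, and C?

{1}

*herself* is an anaphor, so Principle A applies: it must be bound in its binding domain.
Binding domain of *herself₄*: the matrix TP, whose subject is Aisha₁.
*Aisha₁* c-commands the anaphor within its binding domain → licit binder.
*Bianca₂* does not c-command the anaphor → cannot bind it.
*Freya₃* does not c-command the anaphor → cannot bind it.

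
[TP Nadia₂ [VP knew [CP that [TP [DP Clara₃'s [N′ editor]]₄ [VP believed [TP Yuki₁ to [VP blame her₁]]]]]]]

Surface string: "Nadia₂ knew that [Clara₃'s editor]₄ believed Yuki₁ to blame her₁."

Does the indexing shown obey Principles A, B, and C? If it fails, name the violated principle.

The two coindexed NPs are *Yuki₁* and *her₁*.
*her₁* is a pronoun. Its binding domain is the embedded TP, whose subject is Yuki₁.
*Yuki₁* c-commands it within that domain and carries the same index.
The pronoun is locally bound → Principle B violation.

Principle B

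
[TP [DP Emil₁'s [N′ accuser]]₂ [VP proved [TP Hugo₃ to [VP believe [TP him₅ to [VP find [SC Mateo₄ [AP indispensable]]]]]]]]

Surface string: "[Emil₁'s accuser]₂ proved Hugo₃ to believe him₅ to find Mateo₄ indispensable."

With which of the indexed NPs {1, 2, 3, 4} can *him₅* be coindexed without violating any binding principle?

{1, 2}

*him* is a pronoun, so Principle B applies: it must be free in its binding domain.
Binding domain of *him₅*: the embedded TP, whose subject is Hugo₃.
*Emil₁* and the pronoun do not c-command one another → neither Principle B nor Principle C is at stake; coindexation permitted.
*[Emil₁'s accuser]₂* c-commands the pronoun but from outside its binding domain, and is not c-commanded by it → coindexation permitted.
*Hugo₃* c-commands the pronoun within its binding domain → coindexation would violate Principle B.
*Mateo₄*: the pronoun c-commands this R-expression → coindexation would violate Principle C on *Mateo₄*.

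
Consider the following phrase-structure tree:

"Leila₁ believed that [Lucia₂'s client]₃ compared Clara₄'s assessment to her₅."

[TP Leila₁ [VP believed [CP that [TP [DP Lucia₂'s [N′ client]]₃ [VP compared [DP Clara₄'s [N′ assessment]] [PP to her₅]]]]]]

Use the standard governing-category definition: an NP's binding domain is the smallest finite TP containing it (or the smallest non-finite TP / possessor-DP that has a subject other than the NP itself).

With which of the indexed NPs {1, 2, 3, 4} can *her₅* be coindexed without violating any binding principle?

{1, 2, 4}

*her* is a pronoun, so Principle B applies: it must be free in its binding domain.
Binding domain of *her₅*: the embedded TP, whose subject is [Lucia₂'s client]₃.
*Leila₁* c-commands the pronoun but from outside its binding domain, and is not c-commanded by it → coindexation permitted.
*Lucia₂* and the pronoun do not c-command one another → neither Principle B nor Principle C is at stake; coindexation permitted.
*[Lucia₂'s client]₃* c-commands the pronoun within its binding domain → coindexation would violate Principle B.
*Clara₄* and the pronoun do not c-command one another → neither Principle B nor Principle C is at stake; coindexation permitted.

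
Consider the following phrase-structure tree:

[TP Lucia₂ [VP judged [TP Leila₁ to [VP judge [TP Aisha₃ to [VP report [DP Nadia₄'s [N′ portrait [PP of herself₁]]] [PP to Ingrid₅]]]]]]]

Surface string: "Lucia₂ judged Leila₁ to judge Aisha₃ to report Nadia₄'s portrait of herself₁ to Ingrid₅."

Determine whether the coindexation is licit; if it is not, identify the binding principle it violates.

Principle A

The two coindexed NPs are *Leila₁* and *herself₁*.
*herself₁* is an anaphor. Principle A requires it to be bound within its binding domain — the possessed DP, whose subject is Nadia₄.
Within that domain it is c-commanded by *Nadia₄*, which does not share its index.
*Leila₁* does c-command the anaphor, but from outside its binding domain.
The anaphor is unbound in its domain → Principle A violation.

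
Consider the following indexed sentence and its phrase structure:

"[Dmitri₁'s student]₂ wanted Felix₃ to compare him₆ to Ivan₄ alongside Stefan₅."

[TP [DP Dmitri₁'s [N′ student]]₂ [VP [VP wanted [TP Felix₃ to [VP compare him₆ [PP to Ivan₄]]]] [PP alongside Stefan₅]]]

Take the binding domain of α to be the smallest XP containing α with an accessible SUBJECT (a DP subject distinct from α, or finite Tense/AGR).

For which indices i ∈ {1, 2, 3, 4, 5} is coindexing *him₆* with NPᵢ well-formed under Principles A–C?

{1, 2, 5}

*him* is a pronoun, so Principle B applies: it must be free in its binding domain.
Binding domain of *him₆*: the embedded TP, whose subject is Felix₃.
*Dmitri₁* and the pronoun do not c-command one another → neither Principle B nor Principle C is at stake; coindexation permitted.
*[Dmitri₁'s student]₂* c-commands the pronoun but from outside its binding domain, and is not c-commanded by it → coindexation permitted.
*Felix₃* c-commands the pronoun within its binding domain → coindexation would violate Principle B.
*Ivan₄*: the pronoun c-commands this R-expression → coindexation would violate Principle C on *Ivan₄*.
*Stefan₅* and the pronoun do not c-command one another → neither Principle B nor Principle C is at stake; coindexation permitted.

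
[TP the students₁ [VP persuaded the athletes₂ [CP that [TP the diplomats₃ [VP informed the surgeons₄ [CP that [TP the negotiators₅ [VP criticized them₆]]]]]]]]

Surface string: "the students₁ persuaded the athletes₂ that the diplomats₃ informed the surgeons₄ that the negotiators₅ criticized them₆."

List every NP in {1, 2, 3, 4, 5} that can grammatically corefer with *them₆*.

{1, 2, 3, 4}

*them* is a pronoun, so Principle B applies: it must be free in its binding domain.
Binding domain of *them₆*: the embedded TP, whose subject is the negotiators₅.
*the students₁* c-commands the pronoun but from outside its binding domain, and is not c-commanded by it → coindexation permitted.
*the athletes₂* c-commands the pronoun but from outside its binding domain, and is not c-commanded by it → coindexation permitted.
*the diplomats₃* c-commands the pronoun but from outside its binding domain, and is not c-commanded by it → coindexation permitted.
*the surgeons₄* c-commands the pronoun but from outside its binding domain, and is not c-commanded by it → coindexation permitted.
*the negotiators₅* c-commands the pronoun within its binding domain → coindexation would violate Principle B.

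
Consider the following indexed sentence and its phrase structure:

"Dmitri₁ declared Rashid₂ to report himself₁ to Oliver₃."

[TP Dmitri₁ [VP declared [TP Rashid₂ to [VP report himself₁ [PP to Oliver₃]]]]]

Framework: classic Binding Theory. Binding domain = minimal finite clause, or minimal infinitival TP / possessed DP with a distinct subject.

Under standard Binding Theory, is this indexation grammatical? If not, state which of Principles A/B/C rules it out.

The two coindexed NPs are *Dmitri₁* and *himself₁*.
*himself₁* is an anaphor. Principle A requires it to be bound within its binding domain — the embedded TP, whose subject is Rashid₂.
Within that domain it is c-commanded by *Rashid₂*, which does not share its index.
*Dmitri₁* does c-command the anaphor, but from outside its binding domain.
The anaphor is unbound in its domain → Principle A violation.

Principle A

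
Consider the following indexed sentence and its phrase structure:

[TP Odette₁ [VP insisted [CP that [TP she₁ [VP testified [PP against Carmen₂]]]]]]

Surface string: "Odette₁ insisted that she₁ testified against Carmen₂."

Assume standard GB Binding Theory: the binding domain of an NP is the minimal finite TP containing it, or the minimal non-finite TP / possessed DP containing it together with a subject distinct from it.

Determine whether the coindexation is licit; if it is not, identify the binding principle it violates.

The two coindexed NPs are *Odette₁* and *she₁*.
*she₁* is a pronoun; nothing c-commands it within its binding domain (the embedded TP.), so Principle B holds trivially.
*Odette₁* is an R-expression; *she₁* does not c-command it, and no other NP shares its index, so Principle C is satisfied.
All principles are respected.

grammatical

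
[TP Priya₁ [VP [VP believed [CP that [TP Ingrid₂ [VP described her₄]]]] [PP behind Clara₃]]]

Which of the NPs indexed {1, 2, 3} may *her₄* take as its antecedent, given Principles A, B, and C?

{1, 3}

*her* is a pronoun, so Principle B applies: it must be free in its binding domain.
Binding domain of *her₄*: the embedded TP, whose subject is Ingrid₂.
*Priya₁* c-commands the pronoun but from outside its binding domain, and is not c-commanded by it → coindexation permitted.
*Ingrid₂* c-commands the pronoun within its binding domain → coindexation would violate Principle B.
*Clara₃* and the pronoun do not c-command one another → neither Principle B nor Principle C is at stake; coindexation permitted.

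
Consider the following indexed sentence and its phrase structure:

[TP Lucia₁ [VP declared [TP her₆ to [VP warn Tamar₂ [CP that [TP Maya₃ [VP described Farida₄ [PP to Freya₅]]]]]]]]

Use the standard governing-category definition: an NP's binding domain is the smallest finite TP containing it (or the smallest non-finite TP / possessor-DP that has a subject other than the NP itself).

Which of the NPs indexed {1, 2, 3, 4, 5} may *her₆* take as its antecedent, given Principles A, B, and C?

none

*her* is a pronoun, so Principle B applies: it must be free in its binding domain.
Binding domain of *her₆*: the matrix TP, whose subject is Lucia₁.
*Lucia₁* c-commands the pronoun within its binding domain → coindexation would violate Principle B.
*Tamar₂*: the pronoun c-commands this R-expression → coindexation would violate Principle C on *Tamar₂*.
*Maya₃*: the pronoun c-commands this R-expression → coindexation would violate Principle C on *Maya₃*.
*Farida₄*: the pronoun c-commands this R-expression → coindexation would violate Principle C on *Farida₄*.
*Freya₅*: the pronoun c-commands this R-expression → coindexation would violate Principle C on *Freya₅*.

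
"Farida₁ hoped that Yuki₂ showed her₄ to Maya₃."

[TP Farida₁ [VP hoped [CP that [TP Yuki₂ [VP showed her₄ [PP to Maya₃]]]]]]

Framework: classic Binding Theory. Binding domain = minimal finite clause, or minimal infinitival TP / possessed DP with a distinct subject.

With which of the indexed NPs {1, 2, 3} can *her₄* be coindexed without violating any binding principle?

{1}

*her* is a pronoun, so Principle B applies: it must be free in its binding domain.
Binding domain of *her₄*: the embedded TP, whose subject is Yuki₂.
*Farida₁* c-commands the pronoun but from outside its binding domain, and is not c-commanded by it → coindexation permitted.
*Yuki₂* c-commands the pronoun within its binding domain → coindexation would violate Principle B.
*Maya₃*: the pronoun c-commands this R-expression → coindexation would violate Principle C on *Maya₃*.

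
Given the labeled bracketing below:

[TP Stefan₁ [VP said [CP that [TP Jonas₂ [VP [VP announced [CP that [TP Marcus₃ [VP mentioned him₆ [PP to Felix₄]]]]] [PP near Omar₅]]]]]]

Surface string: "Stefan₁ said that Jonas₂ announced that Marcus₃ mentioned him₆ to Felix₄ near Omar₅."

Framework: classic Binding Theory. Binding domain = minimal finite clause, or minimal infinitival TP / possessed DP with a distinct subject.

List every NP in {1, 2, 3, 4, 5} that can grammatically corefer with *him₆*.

{1, 2, 5}

*him* is a pronoun, so Principle B applies: it must be free in its binding domain.
Binding domain of *him₆*: the embedded TP, whose subject is Marcus₃.
*Stefan₁* c-commands the pronoun but from outside its binding domain, and is not c-commanded by it → coindexation permitted.
*Jonas₂* c-commands the pronoun but from outside its binding domain, and is not c-commanded by it → coindexation permitted.
*Marcus₃* c-commands the pronoun within its binding domain → coindexation would violate Principle B.
*Felix₄*: the pronoun c-commands this R-expression → coindexation would violate Principle C on *Felix₄*.
*Omar₅* and the pronoun do not c-command one another → neither Principle B nor Principle C is at stake; coindexation permitted.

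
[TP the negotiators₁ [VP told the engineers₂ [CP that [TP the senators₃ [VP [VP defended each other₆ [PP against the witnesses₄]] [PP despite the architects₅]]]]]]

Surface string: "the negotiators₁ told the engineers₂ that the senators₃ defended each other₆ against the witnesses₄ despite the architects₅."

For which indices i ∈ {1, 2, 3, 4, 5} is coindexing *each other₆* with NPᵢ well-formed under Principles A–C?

*each other* is an anaphor, so Principle A applies: it must be bound in its binding domain.
Binding domain of *each other₆*: the embedded TP, whose subject is the senators₃.
*the negotiators₁* c-commands the anaphor but is outside its binding domain → cannot satisfy Principle A.
*the engineers₂* c-commands the anaphor but is outside its binding domain → cannot satisfy Principle A.
*the senators₃* c-commands the anaphor within its binding domain → licit binder.
*the witnesses₄* does not c-command the anaphor → cannot bind it.
*the architects₅* does not c-command the anaphor → cannot bind it.

{3}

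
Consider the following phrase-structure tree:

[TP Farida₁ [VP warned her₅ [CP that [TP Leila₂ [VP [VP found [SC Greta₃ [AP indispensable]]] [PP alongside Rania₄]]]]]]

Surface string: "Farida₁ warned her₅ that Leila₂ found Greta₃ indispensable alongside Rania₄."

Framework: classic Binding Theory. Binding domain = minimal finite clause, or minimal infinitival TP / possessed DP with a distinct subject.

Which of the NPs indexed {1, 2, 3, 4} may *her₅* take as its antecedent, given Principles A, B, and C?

none

*her* is a pronoun, so Principle B applies: it must be free in its binding domain.
Binding domain of *her₅*: the matrix TP, whose subject is Farida₁.
*Farida₁* c-commands the pronoun within its binding domain → coindexation would violate Principle B.
*Leila₂*: the pronoun c-commands this R-expression → coindexation would violate Principle C on *Leila₂*.
*Greta₃*: the pronoun c-commands this R-expression → coindexation would violate Principle C on *Greta₃*.
*Rania₄*: the pronoun c-commands this R-expression → coindexation would violate Principle C on *Rania₄*.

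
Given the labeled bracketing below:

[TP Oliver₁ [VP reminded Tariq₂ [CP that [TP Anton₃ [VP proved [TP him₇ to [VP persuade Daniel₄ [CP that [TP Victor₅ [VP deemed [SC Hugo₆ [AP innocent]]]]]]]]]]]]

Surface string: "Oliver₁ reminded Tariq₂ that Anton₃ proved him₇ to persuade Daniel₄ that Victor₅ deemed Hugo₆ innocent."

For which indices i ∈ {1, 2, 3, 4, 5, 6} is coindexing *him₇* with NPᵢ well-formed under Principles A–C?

*him* is a pronoun, so Principle B applies: it must be free in its binding domain.
Binding domain of *him₇*: the embedded TP, whose subject is Anton₃.
*Oliver₁* c-commands the pronoun but from outside its binding domain, and is not c-commanded by it → coindexation permitted.
*Tariq₂* c-commands the pronoun but from outside its binding domain, and is not c-commanded by it → coindexation permitted.
*Anton₃* c-commands the pronoun within its binding domain → coindexation would violate Principle B.
*Daniel₄*: the pronoun c-commands this R-expression → coindexation would violate Principle C on *Daniel₄*.
*Victor₅*: the pronoun c-commands this R-expression → coindexation would violate Principle C on *Victor₅*.
*Hugo₆*: the pronoun c-commands this R-expression → coindexation would violate Principle C on *Hugo₆*.

{1, 2}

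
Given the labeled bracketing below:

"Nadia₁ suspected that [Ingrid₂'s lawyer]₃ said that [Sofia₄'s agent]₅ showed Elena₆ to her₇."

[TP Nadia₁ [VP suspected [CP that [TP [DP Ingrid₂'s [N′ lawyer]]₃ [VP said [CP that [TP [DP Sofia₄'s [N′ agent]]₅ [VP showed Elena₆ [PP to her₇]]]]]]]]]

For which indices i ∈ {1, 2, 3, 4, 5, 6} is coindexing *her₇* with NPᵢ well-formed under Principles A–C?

{1, 2, 3, 4}

*her* is a pronoun, so Principle B applies: it must be free in its binding domain.
Binding domain of *her₇*: the embedded TP, whose subject is [Sofia₄'s agent]₅.
*Nadia₁* c-commands the pronoun but from outside its binding domain, and is not c-commanded by it → coindexation permitted.
*Ingrid₂* and the pronoun do not c-command one another → neither Principle B nor Principle C is at stake; coindexation permitted.
*[Ingrid₂'s lawyer]₃* c-commands the pronoun but from outside its binding domain, and is not c-commanded by it → coindexation permitted.
*Sofia₄* and the pronoun do not c-command one another → neither Principle B nor Principle C is at stake; coindexation permitted.
*[Sofia₄'s agent]₅* c-commands the pronoun within its binding domain → coindexation would violate Principle B.
*Elena₆* c-commands the pronoun within its binding domain → coindexation would violate Principle B.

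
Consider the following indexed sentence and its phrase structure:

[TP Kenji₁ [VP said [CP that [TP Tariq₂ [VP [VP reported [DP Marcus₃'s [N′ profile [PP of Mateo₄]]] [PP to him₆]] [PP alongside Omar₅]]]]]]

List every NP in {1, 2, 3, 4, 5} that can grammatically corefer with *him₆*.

*him* is a pronoun, so Principle B applies: it must be free in its binding domain.
Binding domain of *him₆*: the embedded TP, whose subject is Tariq₂.
*Kenji₁* c-commands the pronoun but from outside its binding domain, and is not c-commanded by it → coindexation permitted.
*Tariq₂* c-commands the pronoun within its binding domain → coindexation would violate Principle B.
*Marcus₃* and the pronoun do not c-command one another → neither Principle B nor Principle C is at stake; coindexation permitted.
*Mateo₄* and the pronoun do not c-command one another → neither Principle B nor Principle C is at stake; coindexation permitted.
*Omar₅* and the pronoun do not c-command one another → neither Principle B nor Principle C is at stake; coindexation permitted.

{1, 3, 4, 5}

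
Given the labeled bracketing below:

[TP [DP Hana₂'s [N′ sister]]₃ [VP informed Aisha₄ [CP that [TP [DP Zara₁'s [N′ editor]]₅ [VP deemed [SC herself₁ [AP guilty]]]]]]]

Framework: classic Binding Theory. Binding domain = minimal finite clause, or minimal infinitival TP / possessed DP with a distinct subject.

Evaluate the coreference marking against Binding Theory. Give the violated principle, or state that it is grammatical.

The two coindexed NPs are *Zara₁* and *herself₁*.
*herself₁* is an anaphor. Principle A requires it to be bound within its binding domain — the embedded TP, whose subject is [Zara₁'s editor]₅.
Within that domain it is c-commanded by *[Zara₁'s editor]₅*, which does not share its index.
*Zara₁* does not c-command the anaphor at all.
The anaphor is unbound in its domain → Principle A violation.

Principle A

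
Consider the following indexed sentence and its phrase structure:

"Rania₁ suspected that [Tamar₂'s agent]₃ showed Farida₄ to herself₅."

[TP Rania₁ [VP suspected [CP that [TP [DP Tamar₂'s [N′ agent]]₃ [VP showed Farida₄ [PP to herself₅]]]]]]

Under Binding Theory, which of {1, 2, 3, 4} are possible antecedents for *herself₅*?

*herself* is an anaphor, so Principle A applies: it must be bound in its binding domain.
Binding domain of *herself₅*: the embedded TP, whose subject is [Tamar₂'s agent]₃.
*Rania₁* c-commands the anaphor but is outside its binding domain → cannot satisfy Principle A.
*Tamar₂* does not c-command the anaphor → cannot bind it.
*[Tamar₂'s agent]₃* c-commands the anaphor within its binding domain → licit binder.
*Farida₄* c-commands the anaphor within its binding domain → licit binder.

{3, 4}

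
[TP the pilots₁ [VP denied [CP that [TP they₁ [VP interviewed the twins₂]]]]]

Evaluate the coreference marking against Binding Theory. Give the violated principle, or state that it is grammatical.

grammatical

The two coindexed NPs are *the pilots₁* and *they₁*.
*they₁* is a pronoun; nothing c-commands it within its binding domain (the embedded TP.), so Principle B holds trivially.
*the pilots₁* is an R-expression; *they₁* does not c-command it, and no other NP shares its index, so Principle C is satisfied.
All principles are respected.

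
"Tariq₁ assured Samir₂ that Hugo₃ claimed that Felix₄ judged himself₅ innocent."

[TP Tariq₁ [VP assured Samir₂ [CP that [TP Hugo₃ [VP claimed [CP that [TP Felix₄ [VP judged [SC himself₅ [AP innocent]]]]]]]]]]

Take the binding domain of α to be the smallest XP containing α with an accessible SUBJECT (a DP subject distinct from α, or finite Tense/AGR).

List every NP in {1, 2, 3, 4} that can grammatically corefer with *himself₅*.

*himself* is an anaphor, so Principle A applies: it must be bound in its binding domain.
Binding domain of *himself₅*: the embedded TP, whose subject is Felix₄.
*Tariq₁* c-commands the anaphor but is outside its binding domain → cannot satisfy Principle A.
*Samir₂* c-commands the anaphor but is outside its binding domain → cannot satisfy Principle A.
*Hugo₃* c-commands the anaphor but is outside its binding domain → cannot satisfy Principle A.
*Felix₄* c-commands the anaphor within its binding domain → licit binder.

{4}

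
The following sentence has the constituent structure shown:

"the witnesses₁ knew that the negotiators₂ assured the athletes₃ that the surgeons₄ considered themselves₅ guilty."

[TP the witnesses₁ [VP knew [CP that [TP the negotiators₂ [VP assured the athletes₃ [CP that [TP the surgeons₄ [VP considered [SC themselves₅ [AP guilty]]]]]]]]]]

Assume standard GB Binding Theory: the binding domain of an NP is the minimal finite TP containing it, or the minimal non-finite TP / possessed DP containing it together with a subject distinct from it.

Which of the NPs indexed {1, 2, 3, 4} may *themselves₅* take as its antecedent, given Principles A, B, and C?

*themselves* is an anaphor, so Principle A applies: it must be bound in its binding domain.
Binding domain of *themselves₅*: the embedded TP, whose subject is the surgeons₄.
*the witnesses₁* c-commands the anaphor but is outside its binding domain → cannot satisfy Principle A.
*the negotiators₂* c-commands the anaphor but is outside its binding domain → cannot satisfy Principle A.
*the athletes₃* c-commands the anaphor but is outside its binding domain → cannot satisfy Principle A.
*the surgeons₄* c-commands the anaphor within its binding domain → licit binder.

{4}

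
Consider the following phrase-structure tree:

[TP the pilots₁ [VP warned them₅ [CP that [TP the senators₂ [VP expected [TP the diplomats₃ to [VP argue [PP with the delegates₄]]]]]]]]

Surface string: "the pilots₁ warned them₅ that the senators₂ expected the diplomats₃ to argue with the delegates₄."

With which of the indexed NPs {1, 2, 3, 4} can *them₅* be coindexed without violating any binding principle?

*them* is a pronoun, so Principle B applies: it must be free in its binding domain.
Binding domain of *them₅*: the matrix TP, whose subject is the pilots₁.
*the pilots₁* c-commands the pronoun within its binding domain → coindexation would violate Principle B.
*the senators₂*: the pronoun c-commands this R-expression → coindexation would violate Principle C on *the senators₂*.
*the diplomats₃*: the pronoun c-commands this R-expression → coindexation would violate Principle C on *the diplomats₃*.
*the delegates₄*: the pronoun c-commands this R-expression → coindexation would violate Principle C on *the delegates₄*.

none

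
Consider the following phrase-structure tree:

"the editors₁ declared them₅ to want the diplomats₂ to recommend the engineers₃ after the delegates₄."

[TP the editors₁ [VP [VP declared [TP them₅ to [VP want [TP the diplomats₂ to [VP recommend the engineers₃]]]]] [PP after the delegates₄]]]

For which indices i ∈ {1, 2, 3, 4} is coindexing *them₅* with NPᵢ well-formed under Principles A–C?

*them* is a pronoun, so Principle B applies: it must be free in its binding domain.
Binding domain of *them₅*: the matrix TP, whose subject is the editors₁.
*the editors₁* c-commands the pronoun within its binding domain → coindexation would violate Principle B.
*the diplomats₂*: the pronoun c-commands this R-expression → coindexation would violate Principle C on *the diplomats₂*.
*the engineers₃*: the pronoun c-commands this R-expression → coindexation would violate Principle C on *the engineers₃*.
*the delegates₄* and the pronoun do not c-command one another → neither Principle B nor Principle C is at stake; coindexation permitted.

{4}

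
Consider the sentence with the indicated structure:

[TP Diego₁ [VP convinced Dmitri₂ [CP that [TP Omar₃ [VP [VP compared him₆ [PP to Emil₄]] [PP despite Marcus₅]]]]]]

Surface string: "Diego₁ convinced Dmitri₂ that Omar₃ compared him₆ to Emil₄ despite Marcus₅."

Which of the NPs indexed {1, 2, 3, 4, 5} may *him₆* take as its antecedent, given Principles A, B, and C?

{1, 2, 5}

*him* is a pronoun, so Principle B applies: it must be free in its binding domain.
Binding domain of *him₆*: the embedded TP, whose subject is Omar₃.
*Diego₁* c-commands the pronoun but from outside its binding domain, and is not c-commanded by it → coindexation permitted.
*Dmitri₂* c-commands the pronoun but from outside its binding domain, and is not c-commanded by it → coindexation permitted.
*Omar₃* c-commands the pronoun within its binding domain → coindexation would violate Principle B.
*Emil₄*: the pronoun c-commands this R-expression → coindexation would violate Principle C on *Emil₄*.
*Marcus₅* and the pronoun do not c-command one another → neither Principle B nor Principle C is at stake; coindexation permitted.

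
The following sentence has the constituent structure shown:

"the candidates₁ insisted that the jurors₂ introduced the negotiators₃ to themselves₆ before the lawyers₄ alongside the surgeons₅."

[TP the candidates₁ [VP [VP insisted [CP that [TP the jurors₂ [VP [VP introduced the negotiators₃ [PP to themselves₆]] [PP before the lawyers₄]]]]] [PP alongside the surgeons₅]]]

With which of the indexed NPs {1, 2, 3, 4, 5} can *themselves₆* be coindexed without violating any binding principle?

*themselves* is an anaphor, so Principle A applies: it must be bound in its binding domain.
Binding domain of *themselves₆*: the embedded TP, whose subject is the jurors₂.
*the candidates₁* c-commands the anaphor but is outside its binding domain → cannot satisfy Principle A.
*the jurors₂* c-commands the anaphor within its binding domain → licit binder.
*the negotiators₃* c-commands the anaphor within its binding domain → licit binder.
*the lawyers₄* does not c-command the anaphor → cannot bind it.
*the surgeons₅* does not c-command the anaphor → cannot bind it.

{2, 3}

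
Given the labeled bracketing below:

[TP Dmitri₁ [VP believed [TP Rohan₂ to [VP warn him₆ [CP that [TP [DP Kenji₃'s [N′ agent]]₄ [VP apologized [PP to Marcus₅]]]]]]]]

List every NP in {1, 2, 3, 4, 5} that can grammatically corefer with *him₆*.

{1}

*him* is a pronoun, so Principle B applies: it must be free in its binding domain.
Binding domain of *him₆*: the embedded TP, whose subject is Rohan₂.
*Dmitri₁* c-commands the pronoun but from outside its binding domain, and is not c-commanded by it → coindexation permitted.
*Rohan₂* c-commands the pronoun within its binding domain → coindexation would violate Principle B.
*Kenji₃*: the pronoun c-commands this R-expression → coindexation would violate Principle C on *Kenji₃*.
*[Kenji₃'s agent]₄*: the pronoun c-commands this R-expression → coindexation would violate Principle C on *[Kenji₃'s agent]₄*.
*Marcus₅*: the pronoun c-commands this R-expression → coindexation would violate Principle C on *Marcus₅*.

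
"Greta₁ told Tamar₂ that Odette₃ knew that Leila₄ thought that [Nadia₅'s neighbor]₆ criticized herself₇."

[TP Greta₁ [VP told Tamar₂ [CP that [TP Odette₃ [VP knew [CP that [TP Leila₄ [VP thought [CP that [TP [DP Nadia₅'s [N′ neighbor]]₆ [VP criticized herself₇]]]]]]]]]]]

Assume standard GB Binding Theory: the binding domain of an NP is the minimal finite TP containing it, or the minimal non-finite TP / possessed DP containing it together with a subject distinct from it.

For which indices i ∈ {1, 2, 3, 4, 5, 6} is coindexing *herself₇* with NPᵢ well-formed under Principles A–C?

{6}

*herself* is an anaphor, so Principle A applies: it must be bound in its binding domain.
Binding domain of *herself₇*: the embedded TP, whose subject is [Nadia₅'s neighbor]₆.
*Greta₁* c-commands the anaphor but is outside its binding domain → cannot satisfy Principle A.
*Tamar₂* c-commands the anaphor but is outside its binding domain → cannot satisfy Principle A.
*Odette₃* c-commands the anaphor but is outside its binding domain → cannot satisfy Principle A.
*Leila₄* c-commands the anaphor but is outside its binding domain → cannot satisfy Principle A.
*Nadia₅* does not c-command the anaphor → cannot bind it.
*[Nadia₅'s neighbor]₆* c-commands the anaphor within its binding domain → licit binder.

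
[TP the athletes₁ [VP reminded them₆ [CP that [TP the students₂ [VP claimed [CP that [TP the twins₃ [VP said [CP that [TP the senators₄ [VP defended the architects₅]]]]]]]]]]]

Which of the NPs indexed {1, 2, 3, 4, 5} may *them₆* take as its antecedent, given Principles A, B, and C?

none

*them* is a pronoun, so Principle B applies: it must be free in its binding domain.
Binding domain of *them₆*: the matrix TP, whose subject is the athletes₁.
*the athletes₁* c-commands the pronoun within its binding domain → coindexation would violate Principle B.
*the students₂*: the pronoun c-commands this R-expression → coindexation would violate Principle C on *the students₂*.
*the twins₃*: the pronoun c-commands this R-expression → coindexation would violate Principle C on *the twins₃*.
*the senators₄*: the pronoun c-commands this R-expression → coindexation would violate Principle C on *the senators₄*.
*the architects₅*: the pronoun c-commands this R-expression → coindexation would violate Principle C on *the architects₅*.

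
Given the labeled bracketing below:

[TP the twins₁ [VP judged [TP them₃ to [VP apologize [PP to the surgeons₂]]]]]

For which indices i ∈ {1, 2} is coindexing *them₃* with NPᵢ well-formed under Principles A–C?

*them* is a pronoun, so Principle B applies: it must be free in its binding domain.
Binding domain of *them₃*: the matrix TP, whose subject is the twins₁.
*the twins₁* c-commands the pronoun within its binding domain → coindexation would violate Principle B.
*the surgeons₂*: the pronoun c-commands this R-expression → coindexation would violate Principle C on *the surgeons₂*.

none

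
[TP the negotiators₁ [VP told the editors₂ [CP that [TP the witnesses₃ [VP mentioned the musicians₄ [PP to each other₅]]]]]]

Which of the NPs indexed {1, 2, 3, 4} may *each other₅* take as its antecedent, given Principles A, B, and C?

*each other* is an anaphor, so Principle A applies: it must be bound in its binding domain.
Binding domain of *each other₅*: the embedded TP, whose subject is the witnesses₃.
*the negotiators₁* c-commands the anaphor but is outside its binding domain → cannot satisfy Principle A.
*the editors₂* c-commands the anaphor but is outside its binding domain → cannot satisfy Principle A.
*the witnesses₃* c-commands the anaphor within its binding domain → licit binder.
*the musicians₄* c-commands the anaphor within its binding domain → licit binder.

{3, 4}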